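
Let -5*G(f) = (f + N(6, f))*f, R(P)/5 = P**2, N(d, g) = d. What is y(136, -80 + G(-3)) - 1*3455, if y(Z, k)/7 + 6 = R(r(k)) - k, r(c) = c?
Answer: 1055419/5 ≈ 2.1108e+5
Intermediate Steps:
R(P) = 5*P**2
G(f) = -f*(6 + f)/5 (G(f) = -(f + 6)*f/5 = -(6 + f)*f/5 = -f*(6 + f)/5)
y(Z, k) = -42 - 7*k + 35*k**2 (y(Z, k) = -42 + 7*(5*k**2 - k) = -42 + 7*(-k + 5*k**2) = -42 + (-7*k + 35*k**2) = -42 - 7*k + 35*k**2)
y(136, -80 + G(-3)) - 1*3455 = (-42 - 7*(-80 - 1/5*(-3)*(6 - 3)) + 35*(-80 - 1/5*(-3)*(6 - 3))**2) - 1*3455 = (-42 - 7*(-80 - 1/5*(-3)*3) + 35*(-80 - 1/5*(-3)*3)**2) - 3455 = (-42 - 7*(-80 + 9/5) + 35*(-80 + 9/5)**2) - 3455 = (-42 - 7*(-391/5) + 35*(-391/5)**2) - 3455 = (-42 + 2737/5 + 35*(152881/25)) - 3455 = (-42 + 2737/5 + 1070167/5) - 3455 = 1072694/5 - 3455 = 1055419/5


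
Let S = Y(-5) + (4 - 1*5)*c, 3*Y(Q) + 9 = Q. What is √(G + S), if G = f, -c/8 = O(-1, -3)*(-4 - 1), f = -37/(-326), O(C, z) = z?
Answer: √110423046/978 ≈ 10.745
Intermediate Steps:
Y(Q) = -3 + Q/3
f = 37/326 (f = -37*(-1/326) = 37/326 ≈ 0.11350)
c = -120 (c = -(-24)*(-4 - 1) = -(-24)*(-5) = -8*15 = -120)
G = 37/326 ≈ 0.11350
S = 346/3 (S = (-3 + (⅓)*(-5)) + (4 - 1*5)*(-120) = (-3 - 5/3) + (4 - 5)*(-120) = -14/3 - 1*(-120) = -14/3 + 120 = 346/3 ≈ 115.33)
√(G + S) = √(37/326 + 346/3) = √(112907/978) = √110423046/978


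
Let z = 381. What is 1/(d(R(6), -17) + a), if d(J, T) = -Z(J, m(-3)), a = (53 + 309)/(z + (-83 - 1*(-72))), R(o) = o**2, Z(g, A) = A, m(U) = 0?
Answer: 185/181 ≈ 1.0221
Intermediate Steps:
a = 181/185 (a = (53 + 309)/(381 + (-83 - 1*(-72))) = 362/(381 + (-83 + 72)) = 362/(381 - 11) = 362/370 = 362*(1/370) = 181/185 ≈ 0.97838)
d(J, T) = 0 (d(J, T) = -1*0 = 0)
1/(d(R(6), -17) + a) = 1/(0 + 181/185) = 1/(181/185) = 185/181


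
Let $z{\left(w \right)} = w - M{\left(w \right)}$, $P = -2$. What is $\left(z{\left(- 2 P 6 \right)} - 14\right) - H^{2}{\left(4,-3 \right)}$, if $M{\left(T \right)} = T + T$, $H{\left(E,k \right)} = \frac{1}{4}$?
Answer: $- \frac{609}{16} \approx -38.063$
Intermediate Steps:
$H{\left(E,k \right)} = \frac{1}{4}$
$M{\left(T \right)} = 2 T$
$z{\left(w \right)} = - w$ ($z{\left(w \right)} = w - 2 w = - w$)
$\left(z{\left(- 2 P 6 \right)} - 14\right) - H^{2}{\left(4,-3 \right)} = \left(- \left(-2\right) \left(-2\right) 6 - 14\right) - \left(\frac{1}{4}\right)^{2} = \left(- 4 \cdot 6 - 14\right) - \frac{1}{16} = \left(\left(-1\right) 24 - 14\right) - \frac{1}{16} = \left(-24 - 14\right) - \frac{1}{16} = -38 - \frac{1}{16} = - \frac{609}{16}$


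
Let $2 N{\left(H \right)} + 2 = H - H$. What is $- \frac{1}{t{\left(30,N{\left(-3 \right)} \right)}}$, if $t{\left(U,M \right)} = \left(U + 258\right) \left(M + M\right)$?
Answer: $\frac{1}{576} \approx 0.0017361$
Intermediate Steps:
$N{\left(H \right)} = -1$ ($N{\left(H \right)} = -1 + \frac{H - H}{2} = -1 + \frac{1}{2} \cdot 0 = -1 + 0 = -1$)
$t{\left(U,M \right)} = 2 M \left(258 + U\right)$ ($t{\left(U,M \right)} = \left(258 + U\right) 2 M = 2 M \left(258 + U\right)$)
$- \frac{1}{t{\left(30,N{\left(-3 \right)} \right)}} = - \frac{1}{2 \left(-1\right) \left(258 + 30\right)} = - \frac{1}{2 \left(-1\right) 288} = - \frac{1}{-576} = \left(-1\right) \left(- \frac{1}{576}\right) = \frac{1}{576}$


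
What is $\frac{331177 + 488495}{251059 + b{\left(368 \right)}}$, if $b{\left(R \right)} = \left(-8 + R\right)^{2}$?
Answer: $\frac{819672}{380659} \approx 2.1533$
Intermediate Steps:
$\frac{331177 + 488495}{251059 + b{\left(368 \right)}} = \frac{331177 + 488495}{251059 + \left(-8 + 368\right)^{2}} = \frac{819672}{251059 + 360^{2}} = \frac{819672}{251059 + 129600} = \frac{819672}{380659}$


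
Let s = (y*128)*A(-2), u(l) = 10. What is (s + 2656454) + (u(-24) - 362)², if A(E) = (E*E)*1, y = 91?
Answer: 2826950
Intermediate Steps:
A(E) = E² (A(E) = E²*1 = E²)
s = 46592 (s = (91*128)*(-2)² = 11648*4 = 46592)
(s + 2656454) + (u(-24) - 362)² = (46592 + 2656454) + (10 - 362)² = 2703046 + (-352)² = 2703046 + 123904 = 2826950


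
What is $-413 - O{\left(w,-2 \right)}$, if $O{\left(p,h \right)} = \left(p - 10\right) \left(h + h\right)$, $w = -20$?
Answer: $-533$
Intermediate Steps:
$O{\left(p,h \right)} = 2 h \left(-10 + p\right)$ ($O{\left(p,h \right)} = \left(-10 + p\right) 2 h = 2 h \left(-10 + p\right)$)
$-413 - O{\left(w,-2 \right)} = -413 - 2 \left(-2\right) \left(-10 - 20\right) = -413 - 2 \left(-2\right) \left(-30\right) = -413 - 120 = -533$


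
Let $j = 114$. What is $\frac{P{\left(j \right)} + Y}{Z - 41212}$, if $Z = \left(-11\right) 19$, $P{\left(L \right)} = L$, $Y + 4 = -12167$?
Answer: $\frac{4019}{13807} \approx 0.29108$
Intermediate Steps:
$Y = -12171$ ($Y = -4 - 12167 = -12171$)
$Z = -209$
$\frac{P{\left(j \right)} + Y}{Z - 41212} = \frac{114 - 12171}{-209 - 41212} = - \frac{12057}{-41421} = \left(-12057\right) \left(- \frac{1}{41421}\right) = \frac{4019}{13807}$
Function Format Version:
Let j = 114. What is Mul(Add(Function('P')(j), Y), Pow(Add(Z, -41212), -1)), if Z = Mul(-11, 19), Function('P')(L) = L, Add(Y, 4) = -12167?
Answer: Rational(4019, 13807) ≈ 0.29108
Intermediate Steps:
Y = -12171 (Y = Add(-4, -12167) = -12171)
Z = -209
Mul(Add(Function('P')(j), Y), Pow(Add(Z, -41212), -1)) = Mul(Add(114, -12171), Pow(Add(-209, -41212), -1)) = Mul(-12057, Pow(-41421, -1)) = Mul(-12057, Rational(-1, 41421)) = Rational(4019, 13807)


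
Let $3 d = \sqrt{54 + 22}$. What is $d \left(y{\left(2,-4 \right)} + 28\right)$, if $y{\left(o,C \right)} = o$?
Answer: $20 \sqrt{19} \approx 87.178$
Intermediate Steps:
$d = \frac{2 \sqrt{19}}{3}$ ($d = \frac{\sqrt{54 + 22}}{3} = \frac{\sqrt{76}}{3} = \frac{2 \sqrt{19}}{3} \approx 2.9059$)
$d \left(y{\left(2,-4 \right)} + 28\right) = \frac{2 \sqrt{19}}{3} \left(2 + 28\right) = \frac{2 \sqrt{19}}{3} \cdot 30 = 20 \sqrt{19}$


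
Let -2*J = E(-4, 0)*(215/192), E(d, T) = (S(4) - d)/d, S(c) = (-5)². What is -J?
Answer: -6235/1536 ≈ -4.0592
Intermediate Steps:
S(c) = 25
E(d, T) = (25 - d)/d
J = 6235/1536 (J = -(25 - 1*(-4))/(-4)*215/192/2 = -(-(25 + 4)/4)*215*(1/192)/2 = -(-¼*29)*215/(2*192) = -(-29)*215/(8*192) = -½*(-6235/768) = 6235/1536 ≈ 4.0592)
-J = -1*6235/1536 = -6235/1536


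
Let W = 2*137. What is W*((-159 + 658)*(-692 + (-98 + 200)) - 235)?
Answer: -80732730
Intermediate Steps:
W = 274
W*((-159 + 658)*(-692 + (-98 + 200)) - 235) = 274*((-159 + 658)*(-692 + (-98 + 200)) - 235) = 274*(499*(-692 + 102) - 235) = 274*(499*(-590) - 235) = 274*(-294410 - 235) = 274*(-294645) = -80732730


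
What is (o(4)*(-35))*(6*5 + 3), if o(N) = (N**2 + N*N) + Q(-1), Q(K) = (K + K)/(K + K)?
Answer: -38115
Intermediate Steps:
Q(K) = 1 (Q(K) = (2*K)/((2*K)) = (2*K)*(1/(2*K)) = 1)
o(N) = 1 + 2*N**2 (o(N) = (N**2 + N*N) + 1 = (N**2 + N**2) + 1 = 2*N**2 + 1 = 1 + 2*N**2)
(o(4)*(-35))*(6*5 + 3) = ((1 + 2*4**2)*(-35))*(6*5 + 3) = ((1 + 2*16)*(-35))*(30 + 3) = ((1 + 32)*(-35))*33 = (33*(-35))*33 = -1155*33 = -38115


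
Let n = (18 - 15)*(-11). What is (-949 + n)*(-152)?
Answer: 149264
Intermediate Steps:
n = -33 (n = 3*(-11) = -33)
(-949 + n)*(-152) = (-949 - 33)*(-152) = -982*(-152) = 149264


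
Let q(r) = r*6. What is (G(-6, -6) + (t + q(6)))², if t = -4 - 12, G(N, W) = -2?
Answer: 324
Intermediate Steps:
q(r) = 6*r
t = -16
(G(-6, -6) + (t + q(6)))² = (-2 + (-16 + 6*6))² = (-2 + (-16 + 36))² = (-2 + 20)² = 18² = 324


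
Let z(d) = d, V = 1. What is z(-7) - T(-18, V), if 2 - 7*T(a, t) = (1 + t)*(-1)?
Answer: -53/7 ≈ -7.5714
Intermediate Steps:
T(a, t) = 3/7 + t/7 (T(a, t) = 2/7 - (1 + t)*(-1)/7 = 2/7 - (-1 - t)/7 = 2/7 + (⅐ + t/7) = 3/7 + t/7)
z(-7) - T(-18, V) = -7 - (3/7 + (⅐)*1) = -7 - (3/7 + ⅐) = -7 - 1*4/7 = -7 - 4/7 = -53/7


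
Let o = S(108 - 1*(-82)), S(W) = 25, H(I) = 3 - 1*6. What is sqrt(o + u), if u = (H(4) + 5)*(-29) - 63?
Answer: 4*I*sqrt(6) ≈ 9.798*I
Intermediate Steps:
H(I) = -3 (H(I) = 3 - 6 = -3)
o = 25
u = -121 (u = (-3 + 5)*(-29) - 63 = 2*(-29) - 63 = -58 - 63 = -121)
sqrt(o + u) = sqrt(25 - 121) = sqrt(-96) = 4*I*sqrt(6)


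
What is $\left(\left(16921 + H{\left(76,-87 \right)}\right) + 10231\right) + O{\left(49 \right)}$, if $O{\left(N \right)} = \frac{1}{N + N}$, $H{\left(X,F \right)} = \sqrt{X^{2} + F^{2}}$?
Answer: $\frac{2660897}{98} + \sqrt{13345} \approx 27268.0$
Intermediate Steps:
$H{\left(X,F \right)} = \sqrt{F^{2} + X^{2}}$
$O{\left(N \right)} = \frac{1}{2 N}$
$\left(\left(16921 + H{\left(76,-87 \right)}\right) + 10231\right) + O{\left(49 \right)} = \left(\left(16921 + \sqrt{\left(-87\right)^{2} + 76^{2}}\right) + 10231\right) + \frac{1}{2 \cdot 49} = \left(\left(16921 + \sqrt{7569 + 5776}\right) + 10231\right) + \frac{1}{2} \cdot \frac{1}{49} = \left(\left(16921 + \sqrt{13345}\right) + 10231\right) + \frac{1}{98} = \left(27152 + \sqrt{13345}\right) + \frac{1}{98} = \frac{2660897}{98} + \sqrt{13345}$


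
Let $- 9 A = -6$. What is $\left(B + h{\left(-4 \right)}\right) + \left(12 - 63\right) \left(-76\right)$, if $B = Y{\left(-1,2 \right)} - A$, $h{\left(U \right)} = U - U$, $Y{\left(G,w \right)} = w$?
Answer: $\frac{11632}{3} \approx 3877.3$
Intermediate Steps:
$h{\left(U \right)} = 0$
$A = \frac{2}{3}$ ($A = \left(- \frac{1}{9}\right) \left(-6\right) = \frac{2}{3} \approx 0.66667$)
$B = \frac{4}{3}$ ($B = 2 - \frac{2}{3} = \frac{4}{3} \approx 1.3333$)
$\left(B + h{\left(-4 \right)}\right) + \left(12 - 63\right) \left(-76\right) = \left(\frac{4}{3} + 0\right) + \left(12 - 63\right) \left(-76\right) = \frac{4}{3} - -3876 = \frac{4}{3} + 3876 = \frac{11632}{3}$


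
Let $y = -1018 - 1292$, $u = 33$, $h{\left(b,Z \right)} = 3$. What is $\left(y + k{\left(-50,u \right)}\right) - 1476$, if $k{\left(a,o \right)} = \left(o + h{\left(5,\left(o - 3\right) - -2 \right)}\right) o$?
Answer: $-2598$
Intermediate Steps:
$k{\left(a,o \right)} = o \left(3 + o\right)$ ($k{\left(a,o \right)} = \left(o + 3\right) o = \left(3 + o\right) o = o \left(3 + o\right)$)
$y = -2310$
$\left(y + k{\left(-50,u \right)}\right) - 1476 = \left(-2310 + 33 \left(3 + 33\right)\right) - 1476 = \left(-2310 + 33 \cdot 36\right) - 1476 = \left(-2310 + 1188\right) - 1476 = -1122 - 1476 = -2598$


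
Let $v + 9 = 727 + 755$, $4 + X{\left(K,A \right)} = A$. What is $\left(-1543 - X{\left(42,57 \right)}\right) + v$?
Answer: $-123$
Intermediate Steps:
$X{\left(K,A \right)} = -4 + A$
$v = 1473$ ($v = -9 + \left(727 + 755\right) = -9 + 1482 = 1473$)
$\left(-1543 - X{\left(42,57 \right)}\right) + v = \left(-1543 - \left(-4 + 57\right)\right) + 1473 = \left(-1543 - 53\right) + 1473 = -1596 + 1473 = -123$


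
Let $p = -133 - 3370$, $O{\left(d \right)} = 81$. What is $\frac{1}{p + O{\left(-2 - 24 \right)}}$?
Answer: $- \frac{1}{3422} \approx -0.00029223$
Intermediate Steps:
$p = -3503$
$\frac{1}{p + O{\left(-2 - 24 \right)}} = \frac{1}{-3503 + 81} = \frac{1}{-3422} = - \frac{1}{3422}$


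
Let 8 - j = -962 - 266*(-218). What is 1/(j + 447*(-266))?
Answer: -1/175920 ≈ -5.6844e-6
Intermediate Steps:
j = -57018 (j = 8 - (-962 - 266*(-218)) = 8 - (-962 + 57988) = 8 - 1*57026 = 8 - 57026 = -57018)
1/(j + 447*(-266)) = 1/(-57018 + 447*(-266)) = 1/(-57018 - 118902) = 1/(-175920) = -1/175920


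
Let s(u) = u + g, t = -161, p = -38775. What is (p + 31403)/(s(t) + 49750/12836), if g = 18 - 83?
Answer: 47313496/1425593 ≈ 33.189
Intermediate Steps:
g = -65
s(u) = -65 + u (s(u) = u - 65 = -65 + u)
(p + 31403)/(s(t) + 49750/12836) = (-38775 + 31403)/((-65 - 161) + 49750/12836) = -7372/(-226 + 49750*(1/12836)) = -7372/(-226 + 24875/6418) = -7372/(-1425593/6418) = -7372*(-6418/1425593) = 47313496/1425593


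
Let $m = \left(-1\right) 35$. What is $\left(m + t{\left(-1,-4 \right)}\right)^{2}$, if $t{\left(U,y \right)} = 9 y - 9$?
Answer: $6400$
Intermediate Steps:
$t{\left(U,y \right)} = -9 + 9 y$
$m = -35$
$\left(m + t{\left(-1,-4 \right)}\right)^{2} = \left(-35 + \left(-9 + 9 \left(-4\right)\right)\right)^{2} = \left(-35 - 45\right)^{2} = \left(-80\right)^{2} = 6400$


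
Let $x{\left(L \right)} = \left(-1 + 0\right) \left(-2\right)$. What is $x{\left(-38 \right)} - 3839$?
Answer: $-3837$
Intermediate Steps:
$x{\left(L \right)} = 2$ ($x{\left(L \right)} = \left(-1\right) \left(-2\right) = 2$)
$x{\left(-38 \right)} - 3839 = 2 - 3839 = -3837$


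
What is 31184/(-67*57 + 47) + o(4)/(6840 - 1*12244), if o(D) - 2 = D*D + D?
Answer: -21075165/2547986 ≈ -8.2713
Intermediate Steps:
o(D) = 2 + D + D² (o(D) = 2 + (D*D + D) = 2 + (D² + D) = 2 + (D + D²) = 2 + D + D²)
31184/(-67*57 + 47) + o(4)/(6840 - 1*12244) = 31184/(-67*57 + 47) + (2 + 4 + 4²)/(6840 - 1*12244) = 31184/(-3819 + 47) + (2 + 4 + 16)/(6840 - 12244) = 31184/(-3772) + 22/(-5404) = 31184*(-1/3772) + 22*(-1/5404) = -7796/943 - 11/2702 = -21075165/2547986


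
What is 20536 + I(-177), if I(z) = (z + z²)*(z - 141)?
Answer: -9885800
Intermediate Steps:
I(z) = (-141 + z)*(z + z²) (I(z) = (z + z²)*(-141 + z) = (-141 + z)*(z + z²))
20536 + I(-177) = 20536 - 177*(-141 + (-177)² - 140*(-177)) = 20536 - 177*(-141 + 31329 + 24780) = 20536 - 177*55968 = 20536 - 9906336 = -9885800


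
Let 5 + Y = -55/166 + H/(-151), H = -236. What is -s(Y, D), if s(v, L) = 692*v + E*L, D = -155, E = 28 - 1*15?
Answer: 57936809/12533 ≈ 4622.7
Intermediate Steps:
E = 13 (E = 28 - 15 = 13)
Y = -94459/25066 (Y = -5 + (-55/166 - 236/(-151)) = -5 + (-55*1/166 - 236*(-1/151)) = -5 + (-55/166 + 236/151) = -5 + 30871/25066 = -94459/25066 ≈ -3.7684)
s(v, L) = 13*L + 692*v (s(v, L) = 692*v + 13*L = 13*L + 692*v)
-s(Y, D) = -(13*(-155) + 692*(-94459/25066)) = -(-2015 - 32682814/12533) = -1*(-57936809/12533) = 57936809/12533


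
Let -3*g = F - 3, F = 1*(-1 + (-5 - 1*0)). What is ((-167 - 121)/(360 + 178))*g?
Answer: -432/269 ≈ -1.6059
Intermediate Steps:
F = -6 (F = 1*(-1 + (-5 + 0)) = 1*(-1 - 5) = 1*(-6) = -6)
g = 3 (g = -(-6 - 3)/3 = -⅓*(-9) = 3)
((-167 - 121)/(360 + 178))*g = ((-167 - 121)/(360 + 178))*3 = -288/538*3 = -288*1/538*3 = -144/269*3 = -432/269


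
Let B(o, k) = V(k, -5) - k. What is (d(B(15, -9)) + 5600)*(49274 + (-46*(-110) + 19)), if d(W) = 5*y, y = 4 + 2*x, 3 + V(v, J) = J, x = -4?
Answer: 303289740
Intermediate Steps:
V(v, J) = -3 + J
B(o, k) = -8 - k (B(o, k) = (-3 - 5) - k = -8 - k)
y = -4 (y = 4 + 2*(-4) = 4 - 8 = -4)
d(W) = -20 (d(W) = 5*(-4) = -20)
(d(B(15, -9)) + 5600)*(49274 + (-46*(-110) + 19)) = (-20 + 5600)*(49274 + (-46*(-110) + 19)) = 5580*(49274 + (5060 + 19)) = 5580*(49274 + 5079) = 5580*54353 = 303289740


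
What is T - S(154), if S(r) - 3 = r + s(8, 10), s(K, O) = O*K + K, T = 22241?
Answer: 21996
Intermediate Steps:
s(K, O) = K + K*O (s(K, O) = K*O + K = K + K*O)
S(r) = 91 + r (S(r) = 3 + (r + 8*(1 + 10)) = 3 + (r + 8*11) = 3 + (r + 88) = 3 + (88 + r) = 91 + r)
T - S(154) = 22241 - (91 + 154) = 22241 - 1*245 = 22241 - 245 = 21996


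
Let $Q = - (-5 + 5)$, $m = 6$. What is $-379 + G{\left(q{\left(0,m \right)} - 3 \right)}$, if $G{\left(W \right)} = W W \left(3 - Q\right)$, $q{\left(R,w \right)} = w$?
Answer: $-352$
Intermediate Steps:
$Q = 0$ ($Q = \left(-1\right) 0 = 0$)
$G{\left(W \right)} = 3 W^{2}$ ($G{\left(W \right)} = W W \left(3 - 0\right) = W^{2} \left(3 + 0\right) = W^{2} \cdot 3 = 3 W^{2}$)
$-379 + G{\left(q{\left(0,m \right)} - 3 \right)} = -379 + 3 \left(6 - 3\right)^{2} = -379 + 3 \cdot 3^{2} = -379 + 3 \cdot 9 = -379 + 27 = -352$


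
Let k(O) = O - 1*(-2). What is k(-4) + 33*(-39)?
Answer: -1289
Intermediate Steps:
k(O) = 2 + O (k(O) = O + 2 = 2 + O)
k(-4) + 33*(-39) = (2 - 4) + 33*(-39) = -2 - 1287 = -1289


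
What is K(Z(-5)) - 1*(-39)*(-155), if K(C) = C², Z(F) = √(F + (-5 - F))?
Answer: -6050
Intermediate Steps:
Z(F) = I*√5 (Z(F) = √(-5) = I*√5)
K(Z(-5)) - 1*(-39)*(-155) = (I*√5)² - 1*(-39)*(-155) = -5 + 39*(-155) = -5 - 6045 = -6050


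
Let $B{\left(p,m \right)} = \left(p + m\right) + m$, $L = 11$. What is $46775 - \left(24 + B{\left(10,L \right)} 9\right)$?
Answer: $46463$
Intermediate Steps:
$B{\left(p,m \right)} = p + 2 m$ ($B{\left(p,m \right)} = \left(m + p\right) + m = p + 2 m$)
$46775 - \left(24 + B{\left(10,L \right)} 9\right) = 46775 - \left(24 + \left(10 + 2 \cdot 11\right) 9\right) = 46775 - \left(24 + \left(10 + 22\right) 9\right) = 46775 - \left(24 + 32 \cdot 9\right) = 46775 - \left(24 + 288\right) = 46775 - 312 = 46463$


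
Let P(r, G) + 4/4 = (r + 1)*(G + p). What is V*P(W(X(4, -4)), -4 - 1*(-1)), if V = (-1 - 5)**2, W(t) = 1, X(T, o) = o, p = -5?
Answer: -612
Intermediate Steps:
V = 36 (V = (-6)**2 = 36)
P(r, G) = -1 + (1 + r)*(-5 + G) (P(r, G) = -1 + (r + 1)*(G - 5) = -1 + (1 + r)*(-5 + G))
V*P(W(X(4, -4)), -4 - 1*(-1)) = 36*(-6 + (-4 - 1*(-1)) - 5*1 + (-4 - 1*(-1))*1) = 36*(-6 + (-4 + 1) - 5 + (-4 + 1)*1) = 36*(-6 - 3 - 5 - 3*1) = 36*(-6 - 3 - 5 - 3) = 36*(-17) = -612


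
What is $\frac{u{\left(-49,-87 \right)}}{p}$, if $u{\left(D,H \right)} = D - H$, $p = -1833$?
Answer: $- \frac{38}{1833} \approx -0.020731$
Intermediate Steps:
$\frac{u{\left(-49,-87 \right)}}{p} = \frac{-49 - -87}{-1833} = \left(-49 + 87\right) \left(- \frac{1}{1833}\right) = 38 \left(- \frac{1}{1833}\right) = - \frac{38}{1833}$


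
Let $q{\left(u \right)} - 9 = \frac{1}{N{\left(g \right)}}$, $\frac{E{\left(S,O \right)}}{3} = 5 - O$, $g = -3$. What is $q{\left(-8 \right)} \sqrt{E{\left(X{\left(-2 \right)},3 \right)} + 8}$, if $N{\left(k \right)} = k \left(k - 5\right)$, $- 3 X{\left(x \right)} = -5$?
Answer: $\frac{217 \sqrt{14}}{24} \approx 33.831$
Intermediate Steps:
$X{\left(x \right)} = \frac{5}{3}$ ($X{\left(x \right)} = \left(- \frac{1}{3}\right) \left(-5\right) = \frac{5}{3}$)
$E{\left(S,O \right)} = 15 - 3 O$ ($E{\left(S,O \right)} = 3 \left(5 - O\right) = 15 - 3 O$)
$N{\left(k \right)} = k \left(-5 + k\right)$
$q{\left(u \right)} = \frac{217}{24}$ ($q{\left(u \right)} = 9 + \frac{1}{\left(-3\right) \left(-5 - 3\right)} = 9 + \frac{1}{\left(-3\right) \left(-8\right)} = 9 + \frac{1}{24} = \frac{217}{24}$)
$q{\left(-8 \right)} \sqrt{E{\left(X{\left(-2 \right)},3 \right)} + 8} = \frac{217 \sqrt{\left(15 - 9\right) + 8}}{24} = \frac{217 \sqrt{6 + 8}}{24} = \frac{217 \sqrt{14}}{24}$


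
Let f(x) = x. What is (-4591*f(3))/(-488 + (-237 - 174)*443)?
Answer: 13773/182561 ≈ 0.075443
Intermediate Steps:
(-4591*f(3))/(-488 + (-237 - 174)*443) = (-4591*3)/(-488 + (-237 - 174)*443) = -13773/(-488 - 411*443) = -13773/(-488 - 182073) = -13773/(-182561) = -13773*(-1/182561) = 13773/182561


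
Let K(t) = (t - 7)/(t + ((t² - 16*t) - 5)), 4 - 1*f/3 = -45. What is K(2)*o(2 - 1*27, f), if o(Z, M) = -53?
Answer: -265/31 ≈ -8.5484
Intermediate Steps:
f = 147 (f = 12 - 3*(-45) = 12 + 135 = 147)
K(t) = (-7 + t)/(-5 + t² - 15*t) (K(t) = (-7 + t)/(t + (-5 + t² - 16*t)) = (-7 + t)/(-5 + t² - 15*t))
K(2)*o(2 - 1*27, f) = ((7 - 1*2)/(5 - 1*2² + 15*2))*(-53) = ((7 - 2)/(5 - 1*4 + 30))*(-53) = (5/(5 - 4 + 30))*(-53) = (5/31)*(-53) = -265/31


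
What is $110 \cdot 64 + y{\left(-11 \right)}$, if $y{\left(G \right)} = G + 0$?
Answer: $7029$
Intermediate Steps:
$y{\left(G \right)} = G$
$110 \cdot 64 + y{\left(-11 \right)} = 110 \cdot 64 - 11 = 7040 - 11 = 7029$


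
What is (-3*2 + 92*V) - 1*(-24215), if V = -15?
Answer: 22829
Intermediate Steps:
(-3*2 + 92*V) - 1*(-24215) = (-3*2 + 92*(-15)) - 1*(-24215) = (-6 - 1380) + 24215 = -1386 + 24215 = 22829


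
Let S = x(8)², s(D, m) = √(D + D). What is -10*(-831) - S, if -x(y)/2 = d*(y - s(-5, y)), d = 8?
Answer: -5514 + 4096*I*√10 ≈ -5514.0 + 12953.0*I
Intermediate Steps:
s(D, m) = √2*√D (s(D, m) = √(2*D) = √2*√D)
x(y) = -16*y + 16*I*√10 (x(y) = -16*(y - √2*√(-5)) = -16*(y - √2*I*√5) = -16*(y - I*√10) = -2*(8*y - 8*I*√10) = -16*y + 16*I*√10)
S = (-128 + 16*I*√10)² (S = (-16*8 + 16*I*√10)² = (-128 + 16*I*√10)² ≈ 13824.0 - 12953.0*I)
-10*(-831) - S = -10*(-831) - (13824 - 4096*I*√10) = 8310 + (-13824 + 4096*I*√10) = -5514 + 4096*I*√10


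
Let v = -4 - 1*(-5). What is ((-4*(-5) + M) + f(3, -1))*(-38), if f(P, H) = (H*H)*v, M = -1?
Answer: -760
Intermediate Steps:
v = 1 (v = -4 + 5 = 1)
f(P, H) = H**2 (f(P, H) = (H*H)*1 = H**2*1 = H**2)
((-4*(-5) + M) + f(3, -1))*(-38) = ((-4*(-5) - 1) + (-1)**2)*(-38) = ((20 - 1) + 1)*(-38) = (19 + 1)*(-38) = 20*(-38) = -760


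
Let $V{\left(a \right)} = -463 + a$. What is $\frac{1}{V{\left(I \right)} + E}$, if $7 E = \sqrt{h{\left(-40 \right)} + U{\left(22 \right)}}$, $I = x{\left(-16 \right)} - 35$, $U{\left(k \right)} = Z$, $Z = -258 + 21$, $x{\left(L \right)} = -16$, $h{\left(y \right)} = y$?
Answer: $- \frac{25186}{12945881} - \frac{7 i \sqrt{277}}{12945881} \approx -0.0019455 - 8.9993 \cdot 10^{-6} i$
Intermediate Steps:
$Z = -237$
$U{\left(k \right)} = -237$
$I = -51$ ($I = -16 - 35 = -51$)
$E = \frac{i \sqrt{277}}{7}$ ($E = \frac{\sqrt{-40 - 237}}{7} = \frac{\sqrt{-277}}{7} = \frac{i \sqrt{277}}{7} \approx 2.3776 i$)
$\frac{1}{V{\left(I \right)} + E} = \frac{1}{\left(-463 - 51\right) + \frac{i \sqrt{277}}{7}} = \frac{1}{-514 + \frac{i \sqrt{277}}{7}}$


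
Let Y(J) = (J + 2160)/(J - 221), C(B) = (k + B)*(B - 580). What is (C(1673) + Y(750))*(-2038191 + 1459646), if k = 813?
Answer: -831600960211340/529 ≈ -1.5720e+12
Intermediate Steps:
C(B) = (-580 + B)*(813 + B) (C(B) = (813 + B)*(B - 580) = (813 + B)*(-580 + B) = (-580 + B)*(813 + B))
Y(J) = (2160 + J)/(-221 + J)
(C(1673) + Y(750))*(-2038191 + 1459646) = ((-471540 + 1673**2 + 233*1673) + (2160 + 750)/(-221 + 750))*(-2038191 + 1459646) = ((-471540 + 2798929 + 389809) + 2910/529)*(-578545) = (2717198 + (1/529)*2910)*(-578545) = (2717198 + 2910/529)*(-578545) = (1437400652/529)*(-578545) = -831600960211340/529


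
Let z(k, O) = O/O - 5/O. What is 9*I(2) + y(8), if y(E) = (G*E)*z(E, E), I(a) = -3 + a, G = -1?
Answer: -12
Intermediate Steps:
z(k, O) = 1 - 5/O
y(E) = 5 - E (y(E) = (-E)*((-5 + E)/E) = 5 - E)
9*I(2) + y(8) = 9*(-3 + 2) + (5 - 1*8) = 9*(-1) + (5 - 8) = -9 - 3 = -12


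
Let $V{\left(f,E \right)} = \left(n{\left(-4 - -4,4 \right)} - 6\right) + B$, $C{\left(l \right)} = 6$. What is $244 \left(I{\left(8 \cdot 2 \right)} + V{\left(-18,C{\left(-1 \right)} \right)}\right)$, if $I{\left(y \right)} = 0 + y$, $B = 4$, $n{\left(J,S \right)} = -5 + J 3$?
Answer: $2196$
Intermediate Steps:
$n{\left(J,S \right)} = -5 + 3 J$
$I{\left(y \right)} = y$
$V{\left(f,E \right)} = -7$ ($V{\left(f,E \right)} = \left(\left(-5 + 3 \left(-4 - -4\right)\right) - 6\right) + 4 = \left(\left(-5 + 3 \left(-4 + 4\right)\right) - 6\right) + 4 = \left(\left(-5 + 3 \cdot 0\right) - 6\right) + 4 = \left(\left(-5 + 0\right) - 6\right) + 4 = \left(-5 - 6\right) + 4 = -11 + 4 = -7$)
$244 \left(I{\left(8 \cdot 2 \right)} + V{\left(-18,C{\left(-1 \right)} \right)}\right) = 244 \left(8 \cdot 2 - 7\right) = 244 \left(16 - 7\right) = 244 \cdot 9 = 2196$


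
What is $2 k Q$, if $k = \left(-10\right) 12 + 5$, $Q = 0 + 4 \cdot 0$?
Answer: $0$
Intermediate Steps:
$Q = 0$ ($Q = 0 + 0 = 0$)
$k = -115$ ($k = -120 + 5 = -115$)
$2 k Q = 2 \left(-115\right) 0 = \left(-230\right) 0 = 0$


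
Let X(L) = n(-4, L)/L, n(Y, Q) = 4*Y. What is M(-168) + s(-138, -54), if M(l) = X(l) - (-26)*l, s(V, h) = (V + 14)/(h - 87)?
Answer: -4310254/987 ≈ -4367.0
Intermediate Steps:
s(V, h) = (14 + V)/(-87 + h)
X(L) = -16/L (X(L) = (4*(-4))/L = -16/L)
M(l) = -16/l + 26*l (M(l) = -16/l - (-26)*l = -16/l + 26*l)
M(-168) + s(-138, -54) = (-16/(-168) + 26*(-168)) + (14 - 138)/(-87 - 54) = (-16*(-1/168) - 4368) - 124/(-141) = (2/21 - 4368) - 1/141*(-124) = -91726/21 + 124/141 = -4310254/987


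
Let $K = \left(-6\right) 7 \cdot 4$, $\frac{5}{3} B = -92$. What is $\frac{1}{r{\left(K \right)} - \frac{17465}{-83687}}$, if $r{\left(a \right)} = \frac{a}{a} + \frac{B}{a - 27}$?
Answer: $\frac{27198275}{40573604} \approx 0.67034$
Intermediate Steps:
$B = - \frac{276}{5}$ ($B = \frac{3}{5} \left(-92\right) = - \frac{276}{5} \approx -55.2$)
$K = -168$ ($K = \left(-42\right) 4 = -168$)
$r{\left(a \right)} = 1 - \frac{276}{5 \left(-27 + a\right)}$ ($r{\left(a \right)} = \frac{a}{a} - \frac{276}{5 \left(a - 27\right)} = 1 - \frac{276}{5 \left(a - 27\right)} = 1 - \frac{276}{5 \left(-27 + a\right)}$)
$\frac{1}{r{\left(K \right)} - \frac{17465}{-83687}} = \frac{1}{\frac{- \frac{411}{5} - 168}{-27 - 168} - \frac{17465}{-83687}} = \frac{1}{\frac{1}{-195} \left(- \frac{1251}{5}\right) - - \frac{17465}{83687}} = \frac{1}{\left(- \frac{1}{195}\right) \left(- \frac{1251}{5}\right) + \frac{17465}{83687}} = \frac{1}{\frac{417}{325} + \frac{17465}{83687}} = \frac{1}{\frac{40573604}{27198275}} = \frac{27198275}{40573604}$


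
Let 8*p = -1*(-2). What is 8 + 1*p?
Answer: 33/4 ≈ 8.2500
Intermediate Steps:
p = ¼ (p = (-1*(-2))/8 = (⅛)*2 = ¼ ≈ 0.25000)
8 + 1*p = 8 + 1*(¼) = 8 + ¼ = 33/4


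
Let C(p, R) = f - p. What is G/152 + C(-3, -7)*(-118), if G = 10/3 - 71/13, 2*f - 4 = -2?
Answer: -2798099/5928 ≈ -472.01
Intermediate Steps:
f = 1 (f = 2 + (½)*(-2) = 2 - 1 = 1)
C(p, R) = 1 - p
G = -83/39 (G = 10*(⅓) - 71*1/13 = 10/3 - 71/13 = -83/39 ≈ -2.1282)
G/152 + C(-3, -7)*(-118) = -83/39/152 + (1 - 1*(-3))*(-118) = -83/39*1/152 + (1 + 3)*(-118) = -83/5928 + 4*(-118) = -83/5928 - 472 = -2798099/5928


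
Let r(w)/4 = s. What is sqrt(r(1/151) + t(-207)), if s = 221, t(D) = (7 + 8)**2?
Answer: sqrt(1109) ≈ 33.302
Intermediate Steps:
t(D) = 225 (t(D) = 15**2 = 225)
r(w) = 884 (r(w) = 4*221 = 884)
sqrt(r(1/151) + t(-207)) = sqrt(884 + 225) = sqrt(1109)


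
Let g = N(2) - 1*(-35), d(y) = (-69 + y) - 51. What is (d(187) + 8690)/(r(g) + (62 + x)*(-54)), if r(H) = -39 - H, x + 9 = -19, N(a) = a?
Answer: -8757/1912 ≈ -4.5800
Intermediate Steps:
d(y) = -120 + y
x = -28 (x = -9 - 19 = -28)
g = 37 (g = 2 - 1*(-35) = 2 + 35 = 37)
(d(187) + 8690)/(r(g) + (62 + x)*(-54)) = ((-120 + 187) + 8690)/((-39 - 1*37) + (62 - 28)*(-54)) = (67 + 8690)/((-39 - 37) + 34*(-54)) = 8757/(-76 - 1836) = 8757/(-1912) = 8757*(-1/1912) = -8757/1912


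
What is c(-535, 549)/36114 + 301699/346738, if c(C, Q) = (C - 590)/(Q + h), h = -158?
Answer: 354981081248/408011632301 ≈ 0.87003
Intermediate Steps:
c(C, Q) = (-590 + C)/(-158 + Q) (c(C, Q) = (C - 590)/(Q - 158) = (-590 + C)/(-158 + Q))
c(-535, 549)/36114 + 301699/346738 = ((-590 - 535)/(-158 + 549))/36114 + 301699/346738 = (-1125/391)*(1/36114) + 301699*(1/346738) = ((1/391)*(-1125))*(1/36114) + 301699/346738 = -1125/391*1/36114 + 301699/346738 = -375/4706858 + 301699/346738 = 354981081248/408011632301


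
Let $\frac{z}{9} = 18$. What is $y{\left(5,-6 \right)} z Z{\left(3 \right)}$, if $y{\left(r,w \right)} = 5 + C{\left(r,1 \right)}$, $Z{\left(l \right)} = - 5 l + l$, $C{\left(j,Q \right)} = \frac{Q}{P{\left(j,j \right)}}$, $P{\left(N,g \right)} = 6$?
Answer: $-10044$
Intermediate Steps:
$C{\left(j,Q \right)} = \frac{Q}{6}$
$Z{\left(l \right)} = - 4 l$
$z = 162$ ($z = 9 \cdot 18 = 162$)
$y{\left(r,w \right)} = \frac{31}{6}$ ($y{\left(r,w \right)} = 5 + \frac{1}{6} \cdot 1 = 5 + \frac{1}{6} = \frac{31}{6}$)
$y{\left(5,-6 \right)} z Z{\left(3 \right)} = \frac{31}{6} \cdot 162 \left(\left(-4\right) 3\right) = 837 \left(-12\right) = -10044$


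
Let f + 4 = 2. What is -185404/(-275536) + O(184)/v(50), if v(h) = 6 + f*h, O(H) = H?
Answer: -4158831/3237548 ≈ -1.2846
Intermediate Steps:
f = -2 (f = -4 + 2 = -2)
v(h) = 6 - 2*h
-185404/(-275536) + O(184)/v(50) = -185404/(-275536) + 184/(6 - 2*50) = -185404*(-1/275536) + 184/(6 - 100) = 46351/68884 + 184/(-94) = 46351/68884 + 184*(-1/94) = 46351/68884 - 92/47 = -4158831/3237548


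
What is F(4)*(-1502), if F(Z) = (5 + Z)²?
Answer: -121662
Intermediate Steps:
F(4)*(-1502) = (5 + 4)²*(-1502) = 9²*(-1502) = 81*(-1502) = -121662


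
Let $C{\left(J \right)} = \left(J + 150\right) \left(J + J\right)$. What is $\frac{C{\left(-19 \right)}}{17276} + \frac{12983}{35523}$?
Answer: $\frac{23730407}{306847674} \approx 0.077336$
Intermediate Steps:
$C{\left(J \right)} = 2 J \left(150 + J\right)$ ($C{\left(J \right)} = \left(150 + J\right) 2 J = 2 J \left(150 + J\right)$)
$\frac{C{\left(-19 \right)}}{17276} + \frac{12983}{35523} = \frac{2 \left(-19\right) \left(150 - 19\right)}{17276} + \frac{12983}{35523} = 2 \left(-19\right) 131 \cdot \frac{1}{17276} + 12983 \cdot \frac{1}{35523} = \left(-4978\right) \frac{1}{17276} + \frac{12983}{35523} = - \frac{2489}{8638} + \frac{12983}{35523} = \frac{23730407}{306847674}$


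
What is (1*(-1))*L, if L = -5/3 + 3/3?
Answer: ⅔ ≈ 0.66667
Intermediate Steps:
L = -⅔ (L = -5*⅓ + 3*(⅓) = -5/3 + 1 = -⅔ ≈ -0.66667)
(1*(-1))*L = (1*(-1))*(-⅔) = -1*(-⅔) = ⅔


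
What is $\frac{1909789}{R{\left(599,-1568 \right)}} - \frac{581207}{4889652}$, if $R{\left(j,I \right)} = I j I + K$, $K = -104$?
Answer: $- \frac{70551204497723}{600088927585512} \approx -0.11757$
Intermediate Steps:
$R{\left(j,I \right)} = -104 + j I^{2}$ ($R{\left(j,I \right)} = I j I - 104 = j I^{2} - 104 = -104 + j I^{2}$)
$\frac{1909789}{R{\left(599,-1568 \right)}} - \frac{581207}{4889652} = \frac{1909789}{-104 + 599 \left(-1568\right)^{2}} - \frac{581207}{4889652} = \frac{1909789}{-104 + 599 \cdot 2458624} - \frac{581207}{4889652} = \frac{1909789}{-104 + 1472715776} - \frac{581207}{4889652} = \frac{1909789}{1472715672} - \frac{581207}{4889652} = - \frac{70551204497723}{600088927585512}$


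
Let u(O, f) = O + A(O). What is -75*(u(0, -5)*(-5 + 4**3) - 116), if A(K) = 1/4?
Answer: 30375/4 ≈ 7593.8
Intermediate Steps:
A(K) = 1/4
u(O, f) = 1/4 + O (u(O, f) = O + 1/4 = 1/4 + O)
-75*(u(0, -5)*(-5 + 4**3) - 116) = -75*((1/4 + 0)*(-5 + 4**3) - 116) = -75*((-5 + 64)/4 - 116) = -75*((1/4)*59 - 116) = -75*(59/4 - 116) = -75*(-405/4) = 30375/4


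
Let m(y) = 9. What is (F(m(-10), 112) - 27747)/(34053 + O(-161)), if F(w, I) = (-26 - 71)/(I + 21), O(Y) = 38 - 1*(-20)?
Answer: -3690448/4536763 ≈ -0.81345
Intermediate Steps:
O(Y) = 58 (O(Y) = 38 + 20 = 58)
F(w, I) = -97/(21 + I)
(F(m(-10), 112) - 27747)/(34053 + O(-161)) = (-97/(21 + 112) - 27747)/(34053 + 58) = (-97/133 - 27747)/34111 = (-97*1/133 - 27747)*(1/34111) = (-97/133 - 27747)*(1/34111) = -3690448/133*1/34111 = -3690448/4536763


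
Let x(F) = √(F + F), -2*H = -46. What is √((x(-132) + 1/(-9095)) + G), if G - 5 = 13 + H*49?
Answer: √(94713274530 + 165438050*I*√66)/9095 ≈ 33.839 + 0.24008*I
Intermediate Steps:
H = 23 (H = -½*(-46) = 23)
x(F) = √2*√F (x(F) = √(2*F) = √2*√F)
G = 1145 (G = 5 + (13 + 23*49) = 5 + (13 + 1127) = 5 + 1140 = 1145)
√((x(-132) + 1/(-9095)) + G) = √((√2*√(-132) + 1/(-9095)) + 1145) = √((√2*(2*I*√33) - 1/9095) + 1145) = √((2*I*√66 - 1/9095) + 1145) = √((-1/9095 + 2*I*√66) + 1145) = √(10413774/9095 + 2*I*√66)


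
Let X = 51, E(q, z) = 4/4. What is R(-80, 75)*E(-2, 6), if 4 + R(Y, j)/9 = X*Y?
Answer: -36756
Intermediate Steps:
E(q, z) = 1 (E(q, z) = 4*(¼) = 1)
R(Y, j) = -36 + 459*Y (R(Y, j) = -36 + 9*(51*Y) = -36 + 459*Y)
R(-80, 75)*E(-2, 6) = (-36 + 459*(-80))*1 = (-36 - 36720)*1 = -36756*1 = -36756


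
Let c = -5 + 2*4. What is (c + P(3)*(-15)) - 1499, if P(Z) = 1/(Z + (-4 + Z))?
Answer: -3007/2 ≈ -1503.5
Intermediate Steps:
c = 3 (c = -5 + 8 = 3)
P(Z) = 1/(-4 + 2*Z)
(c + P(3)*(-15)) - 1499 = (3 + (1/(2*(-2 + 3)))*(-15)) - 1499 = (3 + ((1/2)/1)*(-15)) - 1499 = (3 + ((1/2)*1)*(-15)) - 1499 = (3 + (1/2)*(-15)) - 1499 = (3 - 15/2) - 1499 = -9/2 - 1499 = -3007/2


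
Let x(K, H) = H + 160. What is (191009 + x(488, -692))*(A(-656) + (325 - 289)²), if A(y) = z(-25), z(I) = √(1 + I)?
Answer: 246858192 + 380954*I*√6 ≈ 2.4686e+8 + 9.3314e+5*I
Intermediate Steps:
A(y) = 2*I*√6 (A(y) = √(1 - 25) = √(-24) = 2*I*√6)
x(K, H) = 160 + H
(191009 + x(488, -692))*(A(-656) + (325 - 289)²) = (191009 + (160 - 692))*(2*I*√6 + (325 - 289)²) = (191009 - 532)*(2*I*√6 + 36²) = 190477*(2*I*√6 + 1296) = 190477*(1296 + 2*I*√6) = 246858192 + 380954*I*√6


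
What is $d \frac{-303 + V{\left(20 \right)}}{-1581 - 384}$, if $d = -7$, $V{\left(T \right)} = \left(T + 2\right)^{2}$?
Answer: $\frac{1267}{1965} \approx 0.64478$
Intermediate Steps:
$V{\left(T \right)} = \left(2 + T\right)^{2}$
$d \frac{-303 + V{\left(20 \right)}}{-1581 - 384} = - 7 \frac{-303 + \left(2 + 20\right)^{2}}{-1581 - 384} = - 7 \frac{-303 + 22^{2}}{-1965} = - 7 \left(-303 + 484\right) \left(- \frac{1}{1965}\right) = - 7 \cdot 181 \left(- \frac{1}{1965}\right) = \left(-7\right) \left(- \frac{181}{1965}\right) = \frac{1267}{1965}$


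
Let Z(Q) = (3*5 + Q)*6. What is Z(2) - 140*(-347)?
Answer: 48682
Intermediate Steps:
Z(Q) = 90 + 6*Q (Z(Q) = (15 + Q)*6 = 90 + 6*Q)
Z(2) - 140*(-347) = (90 + 6*2) - 140*(-347) = (90 + 12) + 48580 = 102 + 48580 = 48682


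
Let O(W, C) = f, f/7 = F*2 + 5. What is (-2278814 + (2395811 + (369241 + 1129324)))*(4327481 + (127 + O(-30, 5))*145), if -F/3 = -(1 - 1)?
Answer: 7029263410702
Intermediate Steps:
F = 0 (F = -(-3)*(1 - 1) = -(-3)*0 = -3*0 = 0)
f = 35 (f = 7*(0*2 + 5) = 7*(0 + 5) = 7*5 = 35)
O(W, C) = 35
(-2278814 + (2395811 + (369241 + 1129324)))*(4327481 + (127 + O(-30, 5))*145) = (-2278814 + (2395811 + (369241 + 1129324)))*(4327481 + (127 + 35)*145) = (-2278814 + (2395811 + 1498565))*(4327481 + 162*145) = (-2278814 + 3894376)*(4327481 + 23490) = 1615562*4350971 = 7029263410702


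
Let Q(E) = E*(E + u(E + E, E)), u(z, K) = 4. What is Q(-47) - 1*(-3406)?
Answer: 5427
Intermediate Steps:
Q(E) = E*(4 + E) (Q(E) = E*(E + 4) = E*(4 + E))
Q(-47) - 1*(-3406) = -47*(4 - 47) - 1*(-3406) = -47*(-43) + 3406 = 2021 + 3406 = 5427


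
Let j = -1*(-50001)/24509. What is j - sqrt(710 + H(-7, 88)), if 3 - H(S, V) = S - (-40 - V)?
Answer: 50001/24509 - 4*sqrt(37) ≈ -22.291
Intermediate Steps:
H(S, V) = -37 - S - V (H(S, V) = 3 - (S - (-40 - V)) = 3 - (S + (40 + V)) = 3 - (40 + S + V) = 3 + (-40 - S - V) = -37 - S - V)
j = 50001/24509 (j = 50001*(1/24509) = 50001/24509 ≈ 2.0401)
j - sqrt(710 + H(-7, 88)) = 50001/24509 - sqrt(710 + (-37 - 1*(-7) - 1*88)) = 50001/24509 - sqrt(710 + (-37 + 7 - 88)) = 50001/24509 - sqrt(710 - 118) = 50001/24509 - sqrt(592) = 50001/24509 - 4*sqrt(37)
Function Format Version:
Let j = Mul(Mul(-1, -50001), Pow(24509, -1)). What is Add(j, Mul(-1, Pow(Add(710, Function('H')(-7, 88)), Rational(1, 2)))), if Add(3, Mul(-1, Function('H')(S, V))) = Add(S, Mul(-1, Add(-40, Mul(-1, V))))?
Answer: Add(Rational(50001, 24509), Mul(-4, Pow(37, Rational(1, 2)))) ≈ -22.291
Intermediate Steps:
Function('H')(S, V) = Add(-37, Mul(-1, S), Mul(-1, V)) (Function('H')(S, V) = Add(3, Mul(-1, Add(S, Mul(-1, Add(-40, Mul(-1, V)))))) = Add(3, Mul(-1, Add(S, Add(40, V)))) = Add(3, Mul(-1, Add(40, S, V))) = Add(3, Add(-40, Mul(-1, S), Mul(-1, V))) = Add(-37, Mul(-1, S), Mul(-1, V)))
j = Rational(50001, 24509) (j = Mul(50001, Rational(1, 24509)) = Rational(50001, 24509) ≈ 2.0401)
Add(j, Mul(-1, Pow(Add(710, Function('H')(-7, 88)), Rational(1, 2)))) = Add(Rational(50001, 24509), Mul(-1, Pow(Add(710, Add(-37, Mul(-1, -7), Mul(-1, 88))), Rational(1, 2)))) = Add(Rational(50001, 24509), Mul(-1, Pow(Add(710, Add(-37, 7, -88)), Rational(1, 2)))) = Add(Rational(50001, 24509), Mul(-1, Pow(Add(710, -118), Rational(1, 2)))) = Add(Rational(50001, 24509), Mul(-1, Pow(592, Rational(1, 2)))) = Add(Rational(50001, 24509), Mul(-1, Mul(4, Pow(37, Rational(1, 2))))) = Add(Rational(50001, 24509), Mul(-4, Pow(37, Rational(1, 2))))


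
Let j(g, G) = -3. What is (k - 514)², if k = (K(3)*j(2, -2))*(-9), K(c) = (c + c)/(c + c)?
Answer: 237169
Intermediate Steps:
K(c) = 1 (K(c) = (2*c)/((2*c)) = (2*c)*(1/(2*c)) = 1)
k = 27 (k = (1*(-3))*(-9) = -3*(-9) = 27)
(k - 514)² = (27 - 514)² = (-487)² = 237169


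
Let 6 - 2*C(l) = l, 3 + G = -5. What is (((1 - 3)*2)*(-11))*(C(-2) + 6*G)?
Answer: -1936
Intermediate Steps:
G = -8 (G = -3 - 5 = -8)
C(l) = 3 - l/2
(((1 - 3)*2)*(-11))*(C(-2) + 6*G) = (((1 - 3)*2)*(-11))*((3 - 1/2*(-2)) + 6*(-8)) = (-2*2*(-11))*((3 + 1) - 48) = (-4*(-11))*(4 - 48) = 44*(-44) = -1936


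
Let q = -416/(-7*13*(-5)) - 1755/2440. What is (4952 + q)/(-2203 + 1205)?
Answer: -84552259/17045840 ≈ -4.9603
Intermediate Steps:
q = -27901/17080 (q = -416/((-91*(-5))) - 1755*1/2440 = -416/455 - 351/488 = -416*1/455 - 351/488 = -32/35 - 351/488 = -27901/17080 ≈ -1.6335)
(4952 + q)/(-2203 + 1205) = (4952 - 27901/17080)/(-2203 + 1205) = (84552259/17080)/(-998) = (84552259/17080)*(-1/998) = -84552259/17045840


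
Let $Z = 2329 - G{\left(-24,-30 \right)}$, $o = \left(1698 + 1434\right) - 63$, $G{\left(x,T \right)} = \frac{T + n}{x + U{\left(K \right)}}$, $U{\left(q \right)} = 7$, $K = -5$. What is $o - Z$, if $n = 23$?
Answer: $\frac{12587}{17} \approx 740.41$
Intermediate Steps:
$G{\left(x,T \right)} = \frac{23 + T}{7 + x}$ ($G{\left(x,T \right)} = \frac{T + 23}{x + 7} = \frac{23 + T}{7 + x}$)
$o = 3069$ ($o = 3132 - 63 = 3069$)
$Z = \frac{39586}{17}$ ($Z = 2329 - \frac{23 - 30}{7 - 24} = 2329 - \frac{1}{-17} \left(-7\right) = 2329 - \left(- \frac{1}{17}\right) \left(-7\right) = 2329 - \frac{7}{17} = \frac{39586}{17} \approx 2328.6$)
$o - Z = 3069 - \frac{39586}{17} = \frac{12587}{17}$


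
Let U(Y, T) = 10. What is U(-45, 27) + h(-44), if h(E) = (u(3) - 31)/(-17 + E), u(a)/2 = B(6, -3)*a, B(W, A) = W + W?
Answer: 569/61 ≈ 9.3279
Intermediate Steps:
B(W, A) = 2*W
u(a) = 24*a (u(a) = 2*((2*6)*a) = 2*(12*a) = 24*a)
h(E) = 41/(-17 + E) (h(E) = (24*3 - 31)/(-17 + E) = (72 - 31)/(-17 + E) = 41/(-17 + E))
U(-45, 27) + h(-44) = 10 + 41/(-17 - 44) = 10 + 41/(-61) = 10 + 41*(-1/61) = 10 - 41/61 = 569/61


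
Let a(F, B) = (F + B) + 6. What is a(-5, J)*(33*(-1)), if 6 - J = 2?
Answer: -165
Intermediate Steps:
J = 4 (J = 6 - 1*2 = 6 - 2 = 4)
a(F, B) = 6 + B + F (a(F, B) = (B + F) + 6 = 6 + B + F)
a(-5, J)*(33*(-1)) = (6 + 4 - 5)*(33*(-1)) = 5*(-33) = -165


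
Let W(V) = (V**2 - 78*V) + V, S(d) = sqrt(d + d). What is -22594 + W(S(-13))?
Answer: -22620 - 77*I*sqrt(26) ≈ -22620.0 - 392.62*I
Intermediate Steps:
S(d) = sqrt(2)*sqrt(d) (S(d) = sqrt(2*d) = sqrt(2)*sqrt(d))
W(V) = V**2 - 77*V
-22594 + W(S(-13)) = -22594 + (sqrt(2)*sqrt(-13))*(-77 + sqrt(2)*sqrt(-13)) = -22594 + (sqrt(2)*(I*sqrt(13)))*(-77 + sqrt(2)*(I*sqrt(13))) = -22594 + (I*sqrt(26))*(-77 + I*sqrt(26)) = -22594 + I*sqrt(26)*(-77 + I*sqrt(26))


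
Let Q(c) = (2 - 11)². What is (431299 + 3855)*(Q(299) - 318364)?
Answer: -138502120582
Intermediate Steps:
Q(c) = 81 (Q(c) = (-9)² = 81)
(431299 + 3855)*(Q(299) - 318364) = (431299 + 3855)*(81 - 318364) = 435154*(-318283) = -138502120582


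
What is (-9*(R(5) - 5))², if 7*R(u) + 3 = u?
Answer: 88209/49 ≈ 1800.2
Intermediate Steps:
R(u) = -3/7 + u/7
(-9*(R(5) - 5))² = (-9*((-3/7 + (⅐)*5) - 5))² = (-9*((-3/7 + 5/7) - 5))² = (-9*(2/7 - 5))² = (-9*(-33/7))² = (297/7)² = 88209/49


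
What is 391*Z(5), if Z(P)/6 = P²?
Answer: 58650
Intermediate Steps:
Z(P) = 6*P²
391*Z(5) = 391*(6*5²) = 391*(6*25) = 391*150 = 58650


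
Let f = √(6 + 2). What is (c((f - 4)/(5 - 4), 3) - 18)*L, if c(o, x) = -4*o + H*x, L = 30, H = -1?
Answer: -150 - 240*√2 ≈ -489.41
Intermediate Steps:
f = 2*√2 (f = √8 = 2*√2 ≈ 2.8284)
c(o, x) = -x - 4*o (c(o, x) = -4*o - x = -x - 4*o)
(c((f - 4)/(5 - 4), 3) - 18)*L = ((-1*3 - 4*(2*√2 - 4)/(5 - 4)) - 18)*30 = ((-3 - 4*(-4 + 2*√2)/1) - 18)*30 = ((-3 - 4*(-4 + 2*√2)) - 18)*30 = ((-3 + (16 - 8*√2)) - 18)*30 = ((13 - 8*√2) - 18)*30 = (-5 - 8*√2)*30 = -150 - 240*√2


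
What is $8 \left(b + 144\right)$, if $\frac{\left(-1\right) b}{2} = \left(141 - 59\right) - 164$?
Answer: $2464$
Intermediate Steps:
$b = 164$ ($b = - 2 \left(\left(141 - 59\right) - 164\right) = - 2 \left(82 - 164\right) = \left(-2\right) \left(-82\right) = 164$)
$8 \left(b + 144\right) = 8 \left(164 + 144\right) = 8 \cdot 308 = 2464$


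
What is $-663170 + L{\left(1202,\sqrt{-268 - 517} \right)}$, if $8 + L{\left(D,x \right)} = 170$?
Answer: $-663008$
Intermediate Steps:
$L{\left(D,x \right)} = 162$ ($L{\left(D,x \right)} = -8 + 170 = 162$)
$-663170 + L{\left(1202,\sqrt{-268 - 517} \right)} = -663170 + 162 = -663008$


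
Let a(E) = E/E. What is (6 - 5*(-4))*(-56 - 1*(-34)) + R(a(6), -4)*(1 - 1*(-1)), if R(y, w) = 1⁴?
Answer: -570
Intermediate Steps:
a(E) = 1
R(y, w) = 1
(6 - 5*(-4))*(-56 - 1*(-34)) + R(a(6), -4)*(1 - 1*(-1)) = (6 - 5*(-4))*(-56 - 1*(-34)) + 1*(1 - 1*(-1)) = (6 + 20)*(-56 + 34) + 1*(1 + 1) = 26*(-22) + 1*2 = -572 + 2 = -570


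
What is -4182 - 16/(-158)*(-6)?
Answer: -330426/79 ≈ -4182.6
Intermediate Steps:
-4182 - 16/(-158)*(-6) = -4182 - 16*(-1/158)*(-6) = -4182 + (8/79)*(-6) = -4182 - 48/79 = -330426/79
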